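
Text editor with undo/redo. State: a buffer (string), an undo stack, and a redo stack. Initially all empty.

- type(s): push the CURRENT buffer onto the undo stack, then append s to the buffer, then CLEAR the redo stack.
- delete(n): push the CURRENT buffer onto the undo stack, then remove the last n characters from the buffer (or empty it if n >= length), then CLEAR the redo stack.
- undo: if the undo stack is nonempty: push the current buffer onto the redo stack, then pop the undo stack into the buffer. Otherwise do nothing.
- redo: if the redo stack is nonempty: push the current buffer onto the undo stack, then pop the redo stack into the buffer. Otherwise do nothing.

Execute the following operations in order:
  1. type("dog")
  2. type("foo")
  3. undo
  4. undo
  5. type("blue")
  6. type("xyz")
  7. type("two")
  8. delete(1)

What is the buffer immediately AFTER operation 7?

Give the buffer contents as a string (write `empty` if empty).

Answer: bluexyztwo

Derivation:
After op 1 (type): buf='dog' undo_depth=1 redo_depth=0
After op 2 (type): buf='dogfoo' undo_depth=2 redo_depth=0
After op 3 (undo): buf='dog' undo_depth=1 redo_depth=1
After op 4 (undo): buf='(empty)' undo_depth=0 redo_depth=2
After op 5 (type): buf='blue' undo_depth=1 redo_depth=0
After op 6 (type): buf='bluexyz' undo_depth=2 redo_depth=0
After op 7 (type): buf='bluexyztwo' undo_depth=3 redo_depth=0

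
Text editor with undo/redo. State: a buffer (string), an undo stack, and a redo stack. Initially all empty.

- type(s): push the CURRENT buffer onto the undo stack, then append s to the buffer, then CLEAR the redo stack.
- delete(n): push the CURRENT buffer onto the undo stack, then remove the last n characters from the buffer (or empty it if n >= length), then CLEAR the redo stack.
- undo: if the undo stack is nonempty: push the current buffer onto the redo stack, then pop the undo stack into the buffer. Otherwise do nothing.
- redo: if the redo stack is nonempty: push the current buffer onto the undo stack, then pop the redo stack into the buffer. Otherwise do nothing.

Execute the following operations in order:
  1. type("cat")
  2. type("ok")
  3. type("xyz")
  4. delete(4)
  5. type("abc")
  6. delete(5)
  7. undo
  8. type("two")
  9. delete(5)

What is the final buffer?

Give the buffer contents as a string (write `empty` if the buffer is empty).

After op 1 (type): buf='cat' undo_depth=1 redo_depth=0
After op 2 (type): buf='catok' undo_depth=2 redo_depth=0
After op 3 (type): buf='catokxyz' undo_depth=3 redo_depth=0
After op 4 (delete): buf='cato' undo_depth=4 redo_depth=0
After op 5 (type): buf='catoabc' undo_depth=5 redo_depth=0
After op 6 (delete): buf='ca' undo_depth=6 redo_depth=0
After op 7 (undo): buf='catoabc' undo_depth=5 redo_depth=1
After op 8 (type): buf='catoabctwo' undo_depth=6 redo_depth=0
After op 9 (delete): buf='catoa' undo_depth=7 redo_depth=0

Answer: catoa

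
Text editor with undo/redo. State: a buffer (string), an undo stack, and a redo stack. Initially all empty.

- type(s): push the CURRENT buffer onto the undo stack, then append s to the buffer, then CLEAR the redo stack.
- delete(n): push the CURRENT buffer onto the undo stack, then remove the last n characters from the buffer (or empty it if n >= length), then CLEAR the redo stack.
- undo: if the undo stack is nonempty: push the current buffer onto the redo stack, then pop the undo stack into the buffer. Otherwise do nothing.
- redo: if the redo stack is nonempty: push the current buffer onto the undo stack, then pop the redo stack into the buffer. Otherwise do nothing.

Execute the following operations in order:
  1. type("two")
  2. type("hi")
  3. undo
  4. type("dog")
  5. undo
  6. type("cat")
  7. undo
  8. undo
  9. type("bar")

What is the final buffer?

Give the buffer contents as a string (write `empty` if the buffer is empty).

Answer: bar

Derivation:
After op 1 (type): buf='two' undo_depth=1 redo_depth=0
After op 2 (type): buf='twohi' undo_depth=2 redo_depth=0
After op 3 (undo): buf='two' undo_depth=1 redo_depth=1
After op 4 (type): buf='twodog' undo_depth=2 redo_depth=0
After op 5 (undo): buf='two' undo_depth=1 redo_depth=1
After op 6 (type): buf='twocat' undo_depth=2 redo_depth=0
After op 7 (undo): buf='two' undo_depth=1 redo_depth=1
After op 8 (undo): buf='(empty)' undo_depth=0 redo_depth=2
After op 9 (type): buf='bar' undo_depth=1 redo_depth=0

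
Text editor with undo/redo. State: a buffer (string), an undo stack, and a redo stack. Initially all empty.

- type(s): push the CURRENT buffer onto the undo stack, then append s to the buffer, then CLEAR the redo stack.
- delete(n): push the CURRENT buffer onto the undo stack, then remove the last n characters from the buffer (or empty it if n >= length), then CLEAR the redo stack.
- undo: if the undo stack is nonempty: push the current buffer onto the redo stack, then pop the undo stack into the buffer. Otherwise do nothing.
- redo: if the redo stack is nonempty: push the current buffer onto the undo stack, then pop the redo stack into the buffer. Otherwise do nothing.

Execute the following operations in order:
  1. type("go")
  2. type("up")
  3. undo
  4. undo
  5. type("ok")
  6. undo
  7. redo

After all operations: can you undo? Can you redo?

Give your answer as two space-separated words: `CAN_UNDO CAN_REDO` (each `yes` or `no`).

Answer: yes no

Derivation:
After op 1 (type): buf='go' undo_depth=1 redo_depth=0
After op 2 (type): buf='goup' undo_depth=2 redo_depth=0
After op 3 (undo): buf='go' undo_depth=1 redo_depth=1
After op 4 (undo): buf='(empty)' undo_depth=0 redo_depth=2
After op 5 (type): buf='ok' undo_depth=1 redo_depth=0
After op 6 (undo): buf='(empty)' undo_depth=0 redo_depth=1
After op 7 (redo): buf='ok' undo_depth=1 redo_depth=0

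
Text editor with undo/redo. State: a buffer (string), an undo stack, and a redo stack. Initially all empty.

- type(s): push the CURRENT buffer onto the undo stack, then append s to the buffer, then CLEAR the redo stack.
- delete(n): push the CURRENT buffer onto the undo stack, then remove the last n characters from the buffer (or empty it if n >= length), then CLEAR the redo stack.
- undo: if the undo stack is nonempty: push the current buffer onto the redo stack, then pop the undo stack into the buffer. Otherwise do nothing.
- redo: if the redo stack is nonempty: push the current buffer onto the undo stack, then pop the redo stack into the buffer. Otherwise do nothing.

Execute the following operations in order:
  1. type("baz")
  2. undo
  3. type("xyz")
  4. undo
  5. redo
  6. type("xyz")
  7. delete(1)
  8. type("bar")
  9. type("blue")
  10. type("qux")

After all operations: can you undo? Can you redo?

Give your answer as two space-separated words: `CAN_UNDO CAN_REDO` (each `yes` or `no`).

After op 1 (type): buf='baz' undo_depth=1 redo_depth=0
After op 2 (undo): buf='(empty)' undo_depth=0 redo_depth=1
After op 3 (type): buf='xyz' undo_depth=1 redo_depth=0
After op 4 (undo): buf='(empty)' undo_depth=0 redo_depth=1
After op 5 (redo): buf='xyz' undo_depth=1 redo_depth=0
After op 6 (type): buf='xyzxyz' undo_depth=2 redo_depth=0
After op 7 (delete): buf='xyzxy' undo_depth=3 redo_depth=0
After op 8 (type): buf='xyzxybar' undo_depth=4 redo_depth=0
After op 9 (type): buf='xyzxybarblue' undo_depth=5 redo_depth=0
After op 10 (type): buf='xyzxybarbluequx' undo_depth=6 redo_depth=0

Answer: yes no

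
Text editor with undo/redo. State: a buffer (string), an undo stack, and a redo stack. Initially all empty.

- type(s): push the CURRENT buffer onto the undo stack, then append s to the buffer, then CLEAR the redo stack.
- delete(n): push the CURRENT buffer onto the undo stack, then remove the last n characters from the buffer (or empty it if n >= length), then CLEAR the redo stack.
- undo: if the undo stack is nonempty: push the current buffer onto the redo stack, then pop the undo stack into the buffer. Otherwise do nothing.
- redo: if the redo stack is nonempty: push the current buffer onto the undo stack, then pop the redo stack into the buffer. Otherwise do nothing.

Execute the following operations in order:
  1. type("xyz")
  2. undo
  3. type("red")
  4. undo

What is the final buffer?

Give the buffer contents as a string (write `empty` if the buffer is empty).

Answer: empty

Derivation:
After op 1 (type): buf='xyz' undo_depth=1 redo_depth=0
After op 2 (undo): buf='(empty)' undo_depth=0 redo_depth=1
After op 3 (type): buf='red' undo_depth=1 redo_depth=0
After op 4 (undo): buf='(empty)' undo_depth=0 redo_depth=1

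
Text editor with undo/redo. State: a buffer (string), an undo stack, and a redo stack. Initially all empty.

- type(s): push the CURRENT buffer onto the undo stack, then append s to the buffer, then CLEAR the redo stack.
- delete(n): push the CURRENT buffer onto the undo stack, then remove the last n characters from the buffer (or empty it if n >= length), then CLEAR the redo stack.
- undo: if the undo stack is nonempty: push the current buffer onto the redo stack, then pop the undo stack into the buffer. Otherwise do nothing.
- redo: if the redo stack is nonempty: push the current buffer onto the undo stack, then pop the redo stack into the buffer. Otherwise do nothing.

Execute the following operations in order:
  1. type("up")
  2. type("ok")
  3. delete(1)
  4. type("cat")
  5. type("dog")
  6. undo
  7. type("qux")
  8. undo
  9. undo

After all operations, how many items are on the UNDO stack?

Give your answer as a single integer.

After op 1 (type): buf='up' undo_depth=1 redo_depth=0
After op 2 (type): buf='upok' undo_depth=2 redo_depth=0
After op 3 (delete): buf='upo' undo_depth=3 redo_depth=0
After op 4 (type): buf='upocat' undo_depth=4 redo_depth=0
After op 5 (type): buf='upocatdog' undo_depth=5 redo_depth=0
After op 6 (undo): buf='upocat' undo_depth=4 redo_depth=1
After op 7 (type): buf='upocatqux' undo_depth=5 redo_depth=0
After op 8 (undo): buf='upocat' undo_depth=4 redo_depth=1
After op 9 (undo): buf='upo' undo_depth=3 redo_depth=2

Answer: 3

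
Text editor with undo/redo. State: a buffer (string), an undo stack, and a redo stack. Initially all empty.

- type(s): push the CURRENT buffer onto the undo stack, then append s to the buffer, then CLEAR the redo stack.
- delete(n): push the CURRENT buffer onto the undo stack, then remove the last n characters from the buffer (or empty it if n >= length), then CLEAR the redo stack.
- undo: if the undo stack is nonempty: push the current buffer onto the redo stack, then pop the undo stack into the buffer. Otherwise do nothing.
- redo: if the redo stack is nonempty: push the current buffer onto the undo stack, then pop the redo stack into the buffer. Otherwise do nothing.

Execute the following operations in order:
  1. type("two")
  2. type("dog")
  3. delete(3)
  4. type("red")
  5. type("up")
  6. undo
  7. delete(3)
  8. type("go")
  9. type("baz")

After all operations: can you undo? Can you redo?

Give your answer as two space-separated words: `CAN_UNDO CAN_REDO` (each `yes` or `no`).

After op 1 (type): buf='two' undo_depth=1 redo_depth=0
After op 2 (type): buf='twodog' undo_depth=2 redo_depth=0
After op 3 (delete): buf='two' undo_depth=3 redo_depth=0
After op 4 (type): buf='twored' undo_depth=4 redo_depth=0
After op 5 (type): buf='tworedup' undo_depth=5 redo_depth=0
After op 6 (undo): buf='twored' undo_depth=4 redo_depth=1
After op 7 (delete): buf='two' undo_depth=5 redo_depth=0
After op 8 (type): buf='twogo' undo_depth=6 redo_depth=0
After op 9 (type): buf='twogobaz' undo_depth=7 redo_depth=0

Answer: yes no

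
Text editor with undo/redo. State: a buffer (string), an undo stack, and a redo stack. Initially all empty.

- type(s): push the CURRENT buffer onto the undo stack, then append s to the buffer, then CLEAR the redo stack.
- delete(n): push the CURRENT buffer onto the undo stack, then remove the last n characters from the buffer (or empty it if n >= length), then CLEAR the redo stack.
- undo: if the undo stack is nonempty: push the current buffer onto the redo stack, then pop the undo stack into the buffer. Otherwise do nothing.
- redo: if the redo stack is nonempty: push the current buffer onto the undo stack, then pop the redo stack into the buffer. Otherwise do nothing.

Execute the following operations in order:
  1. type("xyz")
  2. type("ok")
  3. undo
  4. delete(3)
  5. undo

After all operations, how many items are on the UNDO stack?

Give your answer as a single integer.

After op 1 (type): buf='xyz' undo_depth=1 redo_depth=0
After op 2 (type): buf='xyzok' undo_depth=2 redo_depth=0
After op 3 (undo): buf='xyz' undo_depth=1 redo_depth=1
After op 4 (delete): buf='(empty)' undo_depth=2 redo_depth=0
After op 5 (undo): buf='xyz' undo_depth=1 redo_depth=1

Answer: 1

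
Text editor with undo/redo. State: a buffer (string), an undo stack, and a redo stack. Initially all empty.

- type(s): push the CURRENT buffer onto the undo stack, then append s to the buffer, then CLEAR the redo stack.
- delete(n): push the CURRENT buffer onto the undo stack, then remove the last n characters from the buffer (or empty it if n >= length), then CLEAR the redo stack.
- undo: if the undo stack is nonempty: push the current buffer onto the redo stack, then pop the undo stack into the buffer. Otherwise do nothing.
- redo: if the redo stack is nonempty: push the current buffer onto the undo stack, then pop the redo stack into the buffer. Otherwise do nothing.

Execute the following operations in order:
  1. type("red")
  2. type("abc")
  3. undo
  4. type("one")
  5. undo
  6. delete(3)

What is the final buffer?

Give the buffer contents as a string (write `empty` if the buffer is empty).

After op 1 (type): buf='red' undo_depth=1 redo_depth=0
After op 2 (type): buf='redabc' undo_depth=2 redo_depth=0
After op 3 (undo): buf='red' undo_depth=1 redo_depth=1
After op 4 (type): buf='redone' undo_depth=2 redo_depth=0
After op 5 (undo): buf='red' undo_depth=1 redo_depth=1
After op 6 (delete): buf='(empty)' undo_depth=2 redo_depth=0

Answer: empty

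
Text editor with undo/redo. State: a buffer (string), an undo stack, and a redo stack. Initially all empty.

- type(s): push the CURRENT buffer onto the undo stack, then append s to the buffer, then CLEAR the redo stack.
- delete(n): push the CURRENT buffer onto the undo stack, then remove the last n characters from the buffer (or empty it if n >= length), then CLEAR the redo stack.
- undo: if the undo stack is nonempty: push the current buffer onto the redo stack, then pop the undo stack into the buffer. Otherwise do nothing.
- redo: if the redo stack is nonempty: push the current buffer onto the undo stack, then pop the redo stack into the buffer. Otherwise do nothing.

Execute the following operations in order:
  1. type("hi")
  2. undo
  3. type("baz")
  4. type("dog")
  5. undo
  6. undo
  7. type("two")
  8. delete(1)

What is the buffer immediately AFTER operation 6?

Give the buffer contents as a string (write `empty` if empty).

After op 1 (type): buf='hi' undo_depth=1 redo_depth=0
After op 2 (undo): buf='(empty)' undo_depth=0 redo_depth=1
After op 3 (type): buf='baz' undo_depth=1 redo_depth=0
After op 4 (type): buf='bazdog' undo_depth=2 redo_depth=0
After op 5 (undo): buf='baz' undo_depth=1 redo_depth=1
After op 6 (undo): buf='(empty)' undo_depth=0 redo_depth=2

Answer: empty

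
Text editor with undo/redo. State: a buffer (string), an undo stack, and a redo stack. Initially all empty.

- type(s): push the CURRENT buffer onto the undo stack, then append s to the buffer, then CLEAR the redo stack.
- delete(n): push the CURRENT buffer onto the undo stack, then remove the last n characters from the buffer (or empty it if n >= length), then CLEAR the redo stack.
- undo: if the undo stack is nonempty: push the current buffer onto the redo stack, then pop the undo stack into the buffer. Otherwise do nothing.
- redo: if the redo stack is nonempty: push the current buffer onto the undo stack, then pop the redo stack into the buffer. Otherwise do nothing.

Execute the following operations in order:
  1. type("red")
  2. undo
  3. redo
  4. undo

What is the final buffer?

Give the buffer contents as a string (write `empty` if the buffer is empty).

After op 1 (type): buf='red' undo_depth=1 redo_depth=0
After op 2 (undo): buf='(empty)' undo_depth=0 redo_depth=1
After op 3 (redo): buf='red' undo_depth=1 redo_depth=0
After op 4 (undo): buf='(empty)' undo_depth=0 redo_depth=1

Answer: empty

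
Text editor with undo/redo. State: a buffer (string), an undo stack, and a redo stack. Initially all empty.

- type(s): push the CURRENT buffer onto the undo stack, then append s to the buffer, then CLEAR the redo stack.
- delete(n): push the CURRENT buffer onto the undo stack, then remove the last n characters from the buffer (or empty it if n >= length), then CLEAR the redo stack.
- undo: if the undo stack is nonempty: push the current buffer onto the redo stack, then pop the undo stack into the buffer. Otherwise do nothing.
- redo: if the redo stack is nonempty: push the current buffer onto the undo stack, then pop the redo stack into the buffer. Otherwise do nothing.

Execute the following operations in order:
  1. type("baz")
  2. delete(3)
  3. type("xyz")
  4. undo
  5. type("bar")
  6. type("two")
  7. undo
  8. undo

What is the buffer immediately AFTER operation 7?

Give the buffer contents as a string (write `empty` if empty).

After op 1 (type): buf='baz' undo_depth=1 redo_depth=0
After op 2 (delete): buf='(empty)' undo_depth=2 redo_depth=0
After op 3 (type): buf='xyz' undo_depth=3 redo_depth=0
After op 4 (undo): buf='(empty)' undo_depth=2 redo_depth=1
After op 5 (type): buf='bar' undo_depth=3 redo_depth=0
After op 6 (type): buf='bartwo' undo_depth=4 redo_depth=0
After op 7 (undo): buf='bar' undo_depth=3 redo_depth=1

Answer: bar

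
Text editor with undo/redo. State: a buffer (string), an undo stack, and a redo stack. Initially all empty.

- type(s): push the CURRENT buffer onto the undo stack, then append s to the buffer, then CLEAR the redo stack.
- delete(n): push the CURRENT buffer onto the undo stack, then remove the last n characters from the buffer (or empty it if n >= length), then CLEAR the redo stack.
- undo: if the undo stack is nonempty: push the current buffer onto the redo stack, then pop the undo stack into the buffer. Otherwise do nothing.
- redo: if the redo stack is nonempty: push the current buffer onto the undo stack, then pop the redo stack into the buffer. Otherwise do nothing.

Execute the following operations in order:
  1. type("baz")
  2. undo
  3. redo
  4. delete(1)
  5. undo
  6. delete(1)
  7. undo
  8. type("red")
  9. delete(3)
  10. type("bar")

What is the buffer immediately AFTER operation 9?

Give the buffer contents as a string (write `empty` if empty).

After op 1 (type): buf='baz' undo_depth=1 redo_depth=0
After op 2 (undo): buf='(empty)' undo_depth=0 redo_depth=1
After op 3 (redo): buf='baz' undo_depth=1 redo_depth=0
After op 4 (delete): buf='ba' undo_depth=2 redo_depth=0
After op 5 (undo): buf='baz' undo_depth=1 redo_depth=1
After op 6 (delete): buf='ba' undo_depth=2 redo_depth=0
After op 7 (undo): buf='baz' undo_depth=1 redo_depth=1
After op 8 (type): buf='bazred' undo_depth=2 redo_depth=0
After op 9 (delete): buf='baz' undo_depth=3 redo_depth=0

Answer: baz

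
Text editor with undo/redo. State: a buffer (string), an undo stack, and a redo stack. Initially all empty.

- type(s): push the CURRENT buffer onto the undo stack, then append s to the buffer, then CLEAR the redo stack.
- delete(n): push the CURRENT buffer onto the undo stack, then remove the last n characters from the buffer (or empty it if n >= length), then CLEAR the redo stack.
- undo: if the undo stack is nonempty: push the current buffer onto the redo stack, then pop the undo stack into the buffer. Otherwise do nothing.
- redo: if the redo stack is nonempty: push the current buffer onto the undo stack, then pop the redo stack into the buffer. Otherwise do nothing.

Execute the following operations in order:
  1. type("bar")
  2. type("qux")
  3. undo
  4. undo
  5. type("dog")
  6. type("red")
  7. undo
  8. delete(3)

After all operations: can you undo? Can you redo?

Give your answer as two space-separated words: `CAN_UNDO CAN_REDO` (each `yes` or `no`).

After op 1 (type): buf='bar' undo_depth=1 redo_depth=0
After op 2 (type): buf='barqux' undo_depth=2 redo_depth=0
After op 3 (undo): buf='bar' undo_depth=1 redo_depth=1
After op 4 (undo): buf='(empty)' undo_depth=0 redo_depth=2
After op 5 (type): buf='dog' undo_depth=1 redo_depth=0
After op 6 (type): buf='dogred' undo_depth=2 redo_depth=0
After op 7 (undo): buf='dog' undo_depth=1 redo_depth=1
After op 8 (delete): buf='(empty)' undo_depth=2 redo_depth=0

Answer: yes no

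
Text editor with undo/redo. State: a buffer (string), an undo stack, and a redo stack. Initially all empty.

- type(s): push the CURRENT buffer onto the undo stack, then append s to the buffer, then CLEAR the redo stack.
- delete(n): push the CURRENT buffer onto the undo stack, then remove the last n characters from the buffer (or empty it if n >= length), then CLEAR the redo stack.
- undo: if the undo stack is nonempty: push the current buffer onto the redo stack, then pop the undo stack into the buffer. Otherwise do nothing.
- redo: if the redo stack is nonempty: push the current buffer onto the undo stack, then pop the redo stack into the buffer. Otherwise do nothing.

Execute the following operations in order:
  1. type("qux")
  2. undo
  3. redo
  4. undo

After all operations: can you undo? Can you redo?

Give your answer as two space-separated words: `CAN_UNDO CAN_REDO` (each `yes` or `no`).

Answer: no yes

Derivation:
After op 1 (type): buf='qux' undo_depth=1 redo_depth=0
After op 2 (undo): buf='(empty)' undo_depth=0 redo_depth=1
After op 3 (redo): buf='qux' undo_depth=1 redo_depth=0
After op 4 (undo): buf='(empty)' undo_depth=0 redo_depth=1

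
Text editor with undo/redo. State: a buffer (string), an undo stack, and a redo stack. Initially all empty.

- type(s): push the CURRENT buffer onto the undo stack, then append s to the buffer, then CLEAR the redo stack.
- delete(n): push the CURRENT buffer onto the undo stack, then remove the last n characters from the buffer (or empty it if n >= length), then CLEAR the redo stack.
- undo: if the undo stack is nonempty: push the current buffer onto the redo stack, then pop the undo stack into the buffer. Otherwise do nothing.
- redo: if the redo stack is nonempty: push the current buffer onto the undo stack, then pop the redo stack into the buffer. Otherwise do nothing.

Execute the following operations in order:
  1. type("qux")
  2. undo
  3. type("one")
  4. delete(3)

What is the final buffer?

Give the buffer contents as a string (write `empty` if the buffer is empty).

After op 1 (type): buf='qux' undo_depth=1 redo_depth=0
After op 2 (undo): buf='(empty)' undo_depth=0 redo_depth=1
After op 3 (type): buf='one' undo_depth=1 redo_depth=0
After op 4 (delete): buf='(empty)' undo_depth=2 redo_depth=0

Answer: empty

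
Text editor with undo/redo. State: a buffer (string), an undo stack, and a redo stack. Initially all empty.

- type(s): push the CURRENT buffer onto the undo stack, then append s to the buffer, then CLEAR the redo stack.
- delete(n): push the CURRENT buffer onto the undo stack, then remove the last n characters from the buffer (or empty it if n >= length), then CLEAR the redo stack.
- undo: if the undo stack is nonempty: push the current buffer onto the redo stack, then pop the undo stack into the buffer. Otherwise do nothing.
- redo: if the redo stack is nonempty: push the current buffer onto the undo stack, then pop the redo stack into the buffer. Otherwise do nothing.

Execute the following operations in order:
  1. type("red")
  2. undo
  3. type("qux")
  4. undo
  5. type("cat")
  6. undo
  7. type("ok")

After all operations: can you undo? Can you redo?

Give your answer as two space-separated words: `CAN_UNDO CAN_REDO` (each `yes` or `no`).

After op 1 (type): buf='red' undo_depth=1 redo_depth=0
After op 2 (undo): buf='(empty)' undo_depth=0 redo_depth=1
After op 3 (type): buf='qux' undo_depth=1 redo_depth=0
After op 4 (undo): buf='(empty)' undo_depth=0 redo_depth=1
After op 5 (type): buf='cat' undo_depth=1 redo_depth=0
After op 6 (undo): buf='(empty)' undo_depth=0 redo_depth=1
After op 7 (type): buf='ok' undo_depth=1 redo_depth=0

Answer: yes no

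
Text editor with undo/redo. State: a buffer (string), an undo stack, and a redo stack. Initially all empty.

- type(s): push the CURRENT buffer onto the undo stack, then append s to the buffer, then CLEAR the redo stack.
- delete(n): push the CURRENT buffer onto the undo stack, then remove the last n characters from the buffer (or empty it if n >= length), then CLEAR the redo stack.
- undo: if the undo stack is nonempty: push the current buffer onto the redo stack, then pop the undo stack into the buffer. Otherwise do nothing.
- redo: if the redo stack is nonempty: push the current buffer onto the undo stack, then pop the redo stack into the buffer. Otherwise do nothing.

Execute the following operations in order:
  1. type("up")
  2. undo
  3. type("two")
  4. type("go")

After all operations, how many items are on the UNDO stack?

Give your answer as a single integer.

After op 1 (type): buf='up' undo_depth=1 redo_depth=0
After op 2 (undo): buf='(empty)' undo_depth=0 redo_depth=1
After op 3 (type): buf='two' undo_depth=1 redo_depth=0
After op 4 (type): buf='twogo' undo_depth=2 redo_depth=0

Answer: 2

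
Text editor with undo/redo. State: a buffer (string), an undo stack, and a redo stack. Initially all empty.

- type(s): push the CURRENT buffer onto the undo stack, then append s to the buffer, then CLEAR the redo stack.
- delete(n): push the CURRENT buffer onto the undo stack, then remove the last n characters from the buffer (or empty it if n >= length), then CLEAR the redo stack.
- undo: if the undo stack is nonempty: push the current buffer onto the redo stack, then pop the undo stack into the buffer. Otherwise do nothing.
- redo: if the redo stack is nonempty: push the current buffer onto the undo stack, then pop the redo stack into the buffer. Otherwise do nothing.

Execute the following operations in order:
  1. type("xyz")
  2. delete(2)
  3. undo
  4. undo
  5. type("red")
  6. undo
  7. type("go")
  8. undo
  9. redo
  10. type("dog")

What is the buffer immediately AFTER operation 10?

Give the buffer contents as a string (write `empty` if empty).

After op 1 (type): buf='xyz' undo_depth=1 redo_depth=0
After op 2 (delete): buf='x' undo_depth=2 redo_depth=0
After op 3 (undo): buf='xyz' undo_depth=1 redo_depth=1
After op 4 (undo): buf='(empty)' undo_depth=0 redo_depth=2
After op 5 (type): buf='red' undo_depth=1 redo_depth=0
After op 6 (undo): buf='(empty)' undo_depth=0 redo_depth=1
After op 7 (type): buf='go' undo_depth=1 redo_depth=0
After op 8 (undo): buf='(empty)' undo_depth=0 redo_depth=1
After op 9 (redo): buf='go' undo_depth=1 redo_depth=0
After op 10 (type): buf='godog' undo_depth=2 redo_depth=0

Answer: godog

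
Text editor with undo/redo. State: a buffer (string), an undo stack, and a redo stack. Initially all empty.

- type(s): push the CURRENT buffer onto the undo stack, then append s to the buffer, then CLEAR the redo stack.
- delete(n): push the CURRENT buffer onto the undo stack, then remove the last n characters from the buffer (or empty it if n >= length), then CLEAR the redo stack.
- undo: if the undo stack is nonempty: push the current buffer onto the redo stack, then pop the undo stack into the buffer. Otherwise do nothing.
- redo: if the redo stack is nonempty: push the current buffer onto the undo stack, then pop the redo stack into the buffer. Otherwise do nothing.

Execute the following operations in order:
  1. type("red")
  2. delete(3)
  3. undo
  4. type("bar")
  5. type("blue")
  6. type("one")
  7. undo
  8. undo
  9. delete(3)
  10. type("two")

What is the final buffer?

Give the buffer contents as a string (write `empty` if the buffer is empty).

After op 1 (type): buf='red' undo_depth=1 redo_depth=0
After op 2 (delete): buf='(empty)' undo_depth=2 redo_depth=0
After op 3 (undo): buf='red' undo_depth=1 redo_depth=1
After op 4 (type): buf='redbar' undo_depth=2 redo_depth=0
After op 5 (type): buf='redbarblue' undo_depth=3 redo_depth=0
After op 6 (type): buf='redbarblueone' undo_depth=4 redo_depth=0
After op 7 (undo): buf='redbarblue' undo_depth=3 redo_depth=1
After op 8 (undo): buf='redbar' undo_depth=2 redo_depth=2
After op 9 (delete): buf='red' undo_depth=3 redo_depth=0
After op 10 (type): buf='redtwo' undo_depth=4 redo_depth=0

Answer: redtwo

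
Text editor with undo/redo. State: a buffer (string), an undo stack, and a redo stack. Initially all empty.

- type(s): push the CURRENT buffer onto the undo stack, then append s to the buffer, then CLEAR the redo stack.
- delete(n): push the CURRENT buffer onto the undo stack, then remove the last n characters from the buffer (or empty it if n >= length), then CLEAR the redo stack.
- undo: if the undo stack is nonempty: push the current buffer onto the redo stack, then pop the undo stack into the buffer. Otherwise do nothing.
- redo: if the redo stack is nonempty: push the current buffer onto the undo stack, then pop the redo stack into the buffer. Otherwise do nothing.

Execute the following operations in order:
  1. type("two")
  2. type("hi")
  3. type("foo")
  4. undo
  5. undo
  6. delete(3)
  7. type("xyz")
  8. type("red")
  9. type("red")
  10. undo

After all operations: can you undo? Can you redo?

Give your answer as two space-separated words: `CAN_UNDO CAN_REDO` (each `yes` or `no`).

After op 1 (type): buf='two' undo_depth=1 redo_depth=0
After op 2 (type): buf='twohi' undo_depth=2 redo_depth=0
After op 3 (type): buf='twohifoo' undo_depth=3 redo_depth=0
After op 4 (undo): buf='twohi' undo_depth=2 redo_depth=1
After op 5 (undo): buf='two' undo_depth=1 redo_depth=2
After op 6 (delete): buf='(empty)' undo_depth=2 redo_depth=0
After op 7 (type): buf='xyz' undo_depth=3 redo_depth=0
After op 8 (type): buf='xyzred' undo_depth=4 redo_depth=0
After op 9 (type): buf='xyzredred' undo_depth=5 redo_depth=0
After op 10 (undo): buf='xyzred' undo_depth=4 redo_depth=1

Answer: yes yes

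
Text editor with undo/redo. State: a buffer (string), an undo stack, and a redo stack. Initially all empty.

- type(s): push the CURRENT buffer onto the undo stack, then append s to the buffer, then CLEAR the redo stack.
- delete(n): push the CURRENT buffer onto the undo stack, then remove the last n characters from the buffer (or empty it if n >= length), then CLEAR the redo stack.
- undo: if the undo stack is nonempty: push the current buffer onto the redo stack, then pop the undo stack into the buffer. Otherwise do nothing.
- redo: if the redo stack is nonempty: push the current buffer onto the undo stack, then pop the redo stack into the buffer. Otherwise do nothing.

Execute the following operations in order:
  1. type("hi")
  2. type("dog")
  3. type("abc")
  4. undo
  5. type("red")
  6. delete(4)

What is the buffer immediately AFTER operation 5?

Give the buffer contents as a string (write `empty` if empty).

Answer: hidogred

Derivation:
After op 1 (type): buf='hi' undo_depth=1 redo_depth=0
After op 2 (type): buf='hidog' undo_depth=2 redo_depth=0
After op 3 (type): buf='hidogabc' undo_depth=3 redo_depth=0
After op 4 (undo): buf='hidog' undo_depth=2 redo_depth=1
After op 5 (type): buf='hidogred' undo_depth=3 redo_depth=0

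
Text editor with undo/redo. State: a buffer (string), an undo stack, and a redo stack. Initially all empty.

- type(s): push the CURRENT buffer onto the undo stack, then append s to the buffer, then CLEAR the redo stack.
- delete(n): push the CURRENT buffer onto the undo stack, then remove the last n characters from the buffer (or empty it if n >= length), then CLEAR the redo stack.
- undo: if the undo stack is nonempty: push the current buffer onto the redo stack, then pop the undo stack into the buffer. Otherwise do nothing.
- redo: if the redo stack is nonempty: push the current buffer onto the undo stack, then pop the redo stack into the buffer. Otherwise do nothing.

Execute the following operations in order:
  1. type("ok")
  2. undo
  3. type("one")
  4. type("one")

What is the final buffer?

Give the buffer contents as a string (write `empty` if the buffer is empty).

Answer: oneone

Derivation:
After op 1 (type): buf='ok' undo_depth=1 redo_depth=0
After op 2 (undo): buf='(empty)' undo_depth=0 redo_depth=1
After op 3 (type): buf='one' undo_depth=1 redo_depth=0
After op 4 (type): buf='oneone' undo_depth=2 redo_depth=0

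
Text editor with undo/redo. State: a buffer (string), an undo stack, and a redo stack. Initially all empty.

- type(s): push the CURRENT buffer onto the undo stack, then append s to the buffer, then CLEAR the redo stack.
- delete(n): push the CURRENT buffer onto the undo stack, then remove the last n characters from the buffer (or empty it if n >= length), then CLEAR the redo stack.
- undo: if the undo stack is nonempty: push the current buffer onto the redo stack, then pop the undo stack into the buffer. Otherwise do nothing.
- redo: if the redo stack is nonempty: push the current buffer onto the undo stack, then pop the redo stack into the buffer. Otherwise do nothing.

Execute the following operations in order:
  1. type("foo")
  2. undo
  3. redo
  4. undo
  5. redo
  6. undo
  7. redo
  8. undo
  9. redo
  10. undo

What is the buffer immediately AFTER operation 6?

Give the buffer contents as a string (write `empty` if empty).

After op 1 (type): buf='foo' undo_depth=1 redo_depth=0
After op 2 (undo): buf='(empty)' undo_depth=0 redo_depth=1
After op 3 (redo): buf='foo' undo_depth=1 redo_depth=0
After op 4 (undo): buf='(empty)' undo_depth=0 redo_depth=1
After op 5 (redo): buf='foo' undo_depth=1 redo_depth=0
After op 6 (undo): buf='(empty)' undo_depth=0 redo_depth=1

Answer: empty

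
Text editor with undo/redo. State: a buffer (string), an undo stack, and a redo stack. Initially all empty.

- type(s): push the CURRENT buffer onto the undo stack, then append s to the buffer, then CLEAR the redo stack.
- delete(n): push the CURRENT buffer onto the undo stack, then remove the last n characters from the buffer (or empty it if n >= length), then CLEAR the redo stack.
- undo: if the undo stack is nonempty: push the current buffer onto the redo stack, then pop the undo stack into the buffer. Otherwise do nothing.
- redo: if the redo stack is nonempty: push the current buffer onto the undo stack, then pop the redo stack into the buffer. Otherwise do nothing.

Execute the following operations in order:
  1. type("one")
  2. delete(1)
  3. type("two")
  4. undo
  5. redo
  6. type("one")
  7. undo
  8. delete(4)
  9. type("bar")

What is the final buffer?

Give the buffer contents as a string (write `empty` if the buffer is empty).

After op 1 (type): buf='one' undo_depth=1 redo_depth=0
After op 2 (delete): buf='on' undo_depth=2 redo_depth=0
After op 3 (type): buf='ontwo' undo_depth=3 redo_depth=0
After op 4 (undo): buf='on' undo_depth=2 redo_depth=1
After op 5 (redo): buf='ontwo' undo_depth=3 redo_depth=0
After op 6 (type): buf='ontwoone' undo_depth=4 redo_depth=0
After op 7 (undo): buf='ontwo' undo_depth=3 redo_depth=1
After op 8 (delete): buf='o' undo_depth=4 redo_depth=0
After op 9 (type): buf='obar' undo_depth=5 redo_depth=0

Answer: obar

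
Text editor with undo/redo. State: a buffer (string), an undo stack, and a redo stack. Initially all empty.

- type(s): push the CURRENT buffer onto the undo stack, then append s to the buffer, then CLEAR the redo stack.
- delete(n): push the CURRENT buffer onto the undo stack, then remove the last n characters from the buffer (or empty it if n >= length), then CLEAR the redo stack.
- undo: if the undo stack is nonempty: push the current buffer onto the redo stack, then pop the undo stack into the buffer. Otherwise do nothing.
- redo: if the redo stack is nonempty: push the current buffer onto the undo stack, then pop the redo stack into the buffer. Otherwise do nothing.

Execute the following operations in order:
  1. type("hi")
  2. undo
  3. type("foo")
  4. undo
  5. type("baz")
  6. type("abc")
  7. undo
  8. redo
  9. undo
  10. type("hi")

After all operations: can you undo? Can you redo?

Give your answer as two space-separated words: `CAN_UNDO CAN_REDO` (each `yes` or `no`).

Answer: yes no

Derivation:
After op 1 (type): buf='hi' undo_depth=1 redo_depth=0
After op 2 (undo): buf='(empty)' undo_depth=0 redo_depth=1
After op 3 (type): buf='foo' undo_depth=1 redo_depth=0
After op 4 (undo): buf='(empty)' undo_depth=0 redo_depth=1
After op 5 (type): buf='baz' undo_depth=1 redo_depth=0
After op 6 (type): buf='bazabc' undo_depth=2 redo_depth=0
After op 7 (undo): buf='baz' undo_depth=1 redo_depth=1
After op 8 (redo): buf='bazabc' undo_depth=2 redo_depth=0
After op 9 (undo): buf='baz' undo_depth=1 redo_depth=1
After op 10 (type): buf='bazhi' undo_depth=2 redo_depth=0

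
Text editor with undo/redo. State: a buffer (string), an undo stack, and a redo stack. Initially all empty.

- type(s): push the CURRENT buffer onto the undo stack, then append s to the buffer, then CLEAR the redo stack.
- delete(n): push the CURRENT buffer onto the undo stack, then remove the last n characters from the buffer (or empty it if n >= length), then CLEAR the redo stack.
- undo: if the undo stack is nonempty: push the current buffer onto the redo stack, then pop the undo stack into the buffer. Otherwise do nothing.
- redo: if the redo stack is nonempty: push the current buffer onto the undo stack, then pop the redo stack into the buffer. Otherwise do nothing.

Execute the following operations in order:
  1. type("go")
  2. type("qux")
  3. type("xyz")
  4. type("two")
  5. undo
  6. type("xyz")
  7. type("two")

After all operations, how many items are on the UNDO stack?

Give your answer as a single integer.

After op 1 (type): buf='go' undo_depth=1 redo_depth=0
After op 2 (type): buf='goqux' undo_depth=2 redo_depth=0
After op 3 (type): buf='goquxxyz' undo_depth=3 redo_depth=0
After op 4 (type): buf='goquxxyztwo' undo_depth=4 redo_depth=0
After op 5 (undo): buf='goquxxyz' undo_depth=3 redo_depth=1
After op 6 (type): buf='goquxxyzxyz' undo_depth=4 redo_depth=0
After op 7 (type): buf='goquxxyzxyztwo' undo_depth=5 redo_depth=0

Answer: 5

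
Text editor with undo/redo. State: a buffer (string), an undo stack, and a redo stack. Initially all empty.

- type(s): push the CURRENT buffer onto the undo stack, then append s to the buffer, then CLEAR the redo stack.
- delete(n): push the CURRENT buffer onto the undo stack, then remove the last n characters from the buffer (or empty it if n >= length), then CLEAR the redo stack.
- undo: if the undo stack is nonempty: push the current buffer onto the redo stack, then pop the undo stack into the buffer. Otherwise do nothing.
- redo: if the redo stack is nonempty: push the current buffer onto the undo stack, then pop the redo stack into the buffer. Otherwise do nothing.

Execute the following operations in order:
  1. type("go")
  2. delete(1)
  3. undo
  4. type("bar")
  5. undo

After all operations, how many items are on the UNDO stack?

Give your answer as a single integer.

Answer: 1

Derivation:
After op 1 (type): buf='go' undo_depth=1 redo_depth=0
After op 2 (delete): buf='g' undo_depth=2 redo_depth=0
After op 3 (undo): buf='go' undo_depth=1 redo_depth=1
After op 4 (type): buf='gobar' undo_depth=2 redo_depth=0
After op 5 (undo): buf='go' undo_depth=1 redo_depth=1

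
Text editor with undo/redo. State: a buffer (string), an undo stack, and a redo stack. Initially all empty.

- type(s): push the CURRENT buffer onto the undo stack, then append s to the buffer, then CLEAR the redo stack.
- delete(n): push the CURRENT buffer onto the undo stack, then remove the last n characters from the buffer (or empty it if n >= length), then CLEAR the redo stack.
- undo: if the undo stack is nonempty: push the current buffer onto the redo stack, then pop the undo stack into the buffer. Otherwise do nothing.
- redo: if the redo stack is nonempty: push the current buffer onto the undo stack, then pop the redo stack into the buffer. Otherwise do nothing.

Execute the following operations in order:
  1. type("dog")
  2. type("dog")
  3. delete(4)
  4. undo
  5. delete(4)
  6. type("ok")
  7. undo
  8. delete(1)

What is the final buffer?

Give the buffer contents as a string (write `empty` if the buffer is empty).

Answer: d

Derivation:
After op 1 (type): buf='dog' undo_depth=1 redo_depth=0
After op 2 (type): buf='dogdog' undo_depth=2 redo_depth=0
After op 3 (delete): buf='do' undo_depth=3 redo_depth=0
After op 4 (undo): buf='dogdog' undo_depth=2 redo_depth=1
After op 5 (delete): buf='do' undo_depth=3 redo_depth=0
After op 6 (type): buf='dook' undo_depth=4 redo_depth=0
After op 7 (undo): buf='do' undo_depth=3 redo_depth=1
After op 8 (delete): buf='d' undo_depth=4 redo_depth=0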